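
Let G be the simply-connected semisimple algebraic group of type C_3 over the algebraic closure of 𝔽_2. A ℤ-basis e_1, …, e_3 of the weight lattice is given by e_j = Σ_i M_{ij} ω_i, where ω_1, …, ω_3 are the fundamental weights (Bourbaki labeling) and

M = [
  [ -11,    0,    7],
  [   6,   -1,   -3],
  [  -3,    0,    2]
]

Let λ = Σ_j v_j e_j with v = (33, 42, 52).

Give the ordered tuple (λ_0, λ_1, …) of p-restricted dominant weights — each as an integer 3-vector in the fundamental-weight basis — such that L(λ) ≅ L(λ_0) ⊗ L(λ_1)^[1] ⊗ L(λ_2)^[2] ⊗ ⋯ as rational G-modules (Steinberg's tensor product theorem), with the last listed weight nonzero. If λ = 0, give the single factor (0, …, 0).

ω-coordinates c = M·v, v = (33, 42, 52):
  c_1 = (-11)·(33) + (0)·(42) + (7)·(52) = 1
  c_2 = (6)·(33) + (-1)·(42) + (-3)·(52) = 0
  c_3 = (-3)·(33) + (0)·(42) + (2)·(52) = 5
p = 2; digits c_i = Σ_j d_{ij}·2^j, 0 ≤ d_{ij} < 2:
  c_1 = 1 = 1·2^0
  c_2 = 0
  c_3 = 5 = 1·2^0 + 0·2^1 + 1·2^2
p-restricted factor λ_0 = (1, 0, 1)
p-restricted factor λ_1 = (0, 0, 0)
p-restricted factor λ_2 = (0, 0, 1)

((1, 0, 1), (0, 0, 0), (0, 0, 1))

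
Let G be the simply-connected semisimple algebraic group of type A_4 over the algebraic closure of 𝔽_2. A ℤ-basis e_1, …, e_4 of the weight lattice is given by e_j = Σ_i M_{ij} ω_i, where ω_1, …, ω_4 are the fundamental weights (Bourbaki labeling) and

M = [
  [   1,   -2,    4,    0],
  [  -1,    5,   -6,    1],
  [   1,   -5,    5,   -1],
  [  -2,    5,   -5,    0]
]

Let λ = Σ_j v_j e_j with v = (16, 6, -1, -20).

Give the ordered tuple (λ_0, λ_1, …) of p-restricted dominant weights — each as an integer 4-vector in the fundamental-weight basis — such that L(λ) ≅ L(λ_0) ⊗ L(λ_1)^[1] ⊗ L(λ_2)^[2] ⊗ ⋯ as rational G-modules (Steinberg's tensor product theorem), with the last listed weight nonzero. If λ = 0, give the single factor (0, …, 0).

Change of basis e → ω: c = M·v where v = (16, 6, -1, -20):
  c_1 = 1·16 + (-2)·(6) + (4)·(-1) + (0)·(-20) = 0
  c_2 = (-1)·(16) + 5·6 + (-6)·(-1) + (1)·(-20) = 0
  c_3 = 1·16 + (-5)·(6) + (5)·(-1) + (-1)·(-20) = 1
  c_4 = (-2)·(16) + 5·6 + (-5)·(-1) + (0)·(-20) = 3
Expand coordinatewise in base 2:
  c_1 = 0
  c_2 = 0
  c_3 = 1 = 1·2^0
  c_4 = 3 = 1·2^0 + 1·2^1
λ_0 = (0, 0, 1, 1)
λ_1 = (0, 0, 0, 1)

((0, 0, 1, 1), (0, 0, 0, 1))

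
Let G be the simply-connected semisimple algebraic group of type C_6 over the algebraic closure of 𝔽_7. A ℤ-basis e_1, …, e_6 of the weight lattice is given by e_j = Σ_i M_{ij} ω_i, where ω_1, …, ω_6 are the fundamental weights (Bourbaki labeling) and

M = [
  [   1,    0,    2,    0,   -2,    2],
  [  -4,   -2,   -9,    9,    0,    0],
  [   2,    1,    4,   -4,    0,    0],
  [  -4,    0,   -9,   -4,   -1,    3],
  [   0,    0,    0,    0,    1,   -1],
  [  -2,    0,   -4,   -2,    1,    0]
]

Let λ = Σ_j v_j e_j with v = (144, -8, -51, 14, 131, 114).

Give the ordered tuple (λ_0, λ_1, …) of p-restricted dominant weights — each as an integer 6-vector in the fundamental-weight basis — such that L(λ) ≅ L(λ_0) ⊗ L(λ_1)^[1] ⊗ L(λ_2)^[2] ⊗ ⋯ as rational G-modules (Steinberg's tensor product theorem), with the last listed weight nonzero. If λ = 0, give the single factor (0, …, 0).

In the fundamental-weight basis, λ has coordinates c = M·v (v = (144, -8, -51, 14, 131, 114)):
  c_1 = 1·144 + (0)·(-8) + (2)·(-51) + 0·14 + (-2)·(131) + 2·114 = 8
  c_2 = (-4)·(144) + (-2)·(-8) + (-9)·(-51) + 9·14 + 0·131 + 0·114 = 25
  c_3 = 2·144 + (1)·(-8) + (4)·(-51) + (-4)·(14) + 0·131 + 0·114 = 20
  c_4 = (-4)·(144) + (0)·(-8) + (-9)·(-51) + (-4)·(14) + (-1)·(131) + 3·114 = 38
  c_5 = 0·144 + (0)·(-8) + (0)·(-51) + 0·14 + 1·131 + (-1)·(114) = 17
  c_6 = (-2)·(144) + (0)·(-8) + (-4)·(-51) + (-2)·(14) + 1·131 + 0·114 = 19
p = 7; digits c_i = Σ_j d_{ij}·7^j, 0 ≤ d_{ij} < 7:
  c_1 = 8 = 1·7^0 + 1·7^1
  c_2 = 25 = 4·7^0 + 3·7^1
  c_3 = 20 = 6·7^0 + 2·7^1
  c_4 = 38 = 3·7^0 + 5·7^1
  c_5 = 17 = 3·7^0 + 2·7^1
  c_6 = 19 = 5·7^0 + 2·7^1
λ_0 = (1, 4, 6, 3, 3, 5)
λ_1 = (1, 3, 2, 5, 2, 2)

((1, 4, 6, 3, 3, 5), (1, 3, 2, 5, 2, 2))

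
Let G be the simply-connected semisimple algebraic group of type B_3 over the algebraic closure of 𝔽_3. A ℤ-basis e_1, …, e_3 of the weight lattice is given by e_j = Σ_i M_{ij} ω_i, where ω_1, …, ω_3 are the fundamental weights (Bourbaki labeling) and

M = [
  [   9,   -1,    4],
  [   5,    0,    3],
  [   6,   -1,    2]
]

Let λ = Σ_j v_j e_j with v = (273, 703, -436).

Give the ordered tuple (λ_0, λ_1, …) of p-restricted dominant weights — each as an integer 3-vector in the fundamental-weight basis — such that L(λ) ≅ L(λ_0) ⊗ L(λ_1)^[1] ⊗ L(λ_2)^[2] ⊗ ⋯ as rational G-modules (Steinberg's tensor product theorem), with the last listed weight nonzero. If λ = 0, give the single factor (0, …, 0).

((1, 0, 0), (0, 1, 0), (1, 0, 1), (0, 2, 2))

ω-coordinates c = M·v, v = (273, 703, -436):
  c_1 = (9)·(273) + (-1)·(703) + (4)·(-436) = 10
  c_2 = (5)·(273) + (0)·(703) + (3)·(-436) = 57
  c_3 = (6)·(273) + (-1)·(703) + (2)·(-436) = 63
Expand coordinatewise in base 3:
  c_1 = 10 = 1·3^0 + 0·3^1 + 1·3^2
  c_2 = 57 = 0·3^0 + 1·3^1 + 0·3^2 + 2·3^3
  c_3 = 63 = 0·3^0 + 0·3^1 + 1·3^2 + 2·3^3
p-restricted factor λ_0 = (1, 0, 0)
p-restricted factor λ_1 = (0, 1, 0)
p-restricted factor λ_2 = (1, 0, 1)
p-restricted factor λ_3 = (0, 2, 2)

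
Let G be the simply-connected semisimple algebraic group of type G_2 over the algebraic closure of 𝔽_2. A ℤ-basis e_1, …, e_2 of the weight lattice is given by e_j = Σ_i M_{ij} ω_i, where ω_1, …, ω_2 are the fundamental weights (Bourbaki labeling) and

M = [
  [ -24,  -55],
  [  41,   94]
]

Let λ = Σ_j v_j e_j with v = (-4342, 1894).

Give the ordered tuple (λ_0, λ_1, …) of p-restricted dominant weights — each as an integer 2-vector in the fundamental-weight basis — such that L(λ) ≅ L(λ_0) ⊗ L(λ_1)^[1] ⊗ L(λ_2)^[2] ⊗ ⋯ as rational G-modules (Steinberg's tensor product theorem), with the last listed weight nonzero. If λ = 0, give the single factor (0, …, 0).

((0, 0), (1, 1), (1, 1), (0, 1), (0, 0), (1, 0))

Change of basis e → ω: c = M·v where v = (-4342, 1894):
  c_1 = (-24)·(-4342) + (-55)·(1894) = 38
  c_2 = (41)·(-4342) + 94·1894 = 14
p = 2; digits c_i = Σ_j d_{ij}·2^j, 0 ≤ d_{ij} < 2:
  c_1 = 38 = 0·2^0 + 1·2^1 + 1·2^2 + 0·2^3 + 0·2^4 + 1·2^5
  c_2 = 14 = 0·2^0 + 1·2^1 + 1·2^2 + 1·2^3
λ_0 = (0, 0)
λ_1 = (1, 1)
λ_2 = (1, 1)
λ_3 = (0, 1)
λ_4 = (0, 0)
λ_5 = (1, 0)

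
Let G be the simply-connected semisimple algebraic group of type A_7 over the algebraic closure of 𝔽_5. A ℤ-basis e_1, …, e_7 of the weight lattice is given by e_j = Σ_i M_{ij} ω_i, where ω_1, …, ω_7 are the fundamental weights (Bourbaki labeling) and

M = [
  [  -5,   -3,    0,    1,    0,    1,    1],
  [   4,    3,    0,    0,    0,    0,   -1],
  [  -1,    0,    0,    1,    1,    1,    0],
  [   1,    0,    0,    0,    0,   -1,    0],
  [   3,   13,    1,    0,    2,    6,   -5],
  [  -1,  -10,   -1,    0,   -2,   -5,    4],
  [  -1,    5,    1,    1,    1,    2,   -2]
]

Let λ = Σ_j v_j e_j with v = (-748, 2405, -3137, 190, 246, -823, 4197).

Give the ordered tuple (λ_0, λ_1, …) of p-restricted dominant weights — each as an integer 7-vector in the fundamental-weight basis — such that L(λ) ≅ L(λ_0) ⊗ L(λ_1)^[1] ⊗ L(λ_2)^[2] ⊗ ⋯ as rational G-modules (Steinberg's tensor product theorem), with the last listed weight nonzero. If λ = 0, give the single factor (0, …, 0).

Compute c_i = Σ_j M_{ij} v_j with v = (-748, 2405, -3137, 190, 246, -823, 4197):
  c_1 = -5*-748 + -3*2405 + 0*-3137 + 1*190 + 0*246 + 1*-823 + 1*4197 = 89
  c_2 = 4*-748 + 3*2405 + 0*-3137 + 0*190 + 0*246 + 0*-823 + -1*4197 = 26
  c_3 = -1*-748 + 0*2405 + 0*-3137 + 1*190 + 1*246 + 1*-823 + 0*4197 = 361
  c_4 = 1*-748 + 0*2405 + 0*-3137 + 0*190 + 0*246 + -1*-823 + 0*4197 = 75
  c_5 = 3*-748 + 13*2405 + 1*-3137 + 0*190 + 2*246 + 6*-823 + -5*4197 = 453
  c_6 = -1*-748 + -10*2405 + -1*-3137 + 0*190 + -2*246 + -5*-823 + 4*4197 = 246
  c_7 = -1*-748 + 5*2405 + 1*-3137 + 1*190 + 1*246 + 2*-823 + -2*4197 = 32
Base-5 expansion of each c_i:
  c_1 = 89 = 4·5^0 + 2·5^1 + 3·5^2
  c_2 = 26 = 1·5^0 + 0·5^1 + 1·5^2
  c_3 = 361 = 1·5^0 + 2·5^1 + 4·5^2 + 2·5^3
  c_4 = 75 = 0·5^0 + 0·5^1 + 3·5^2
  c_5 = 453 = 3·5^0 + 0·5^1 + 3·5^2 + 3·5^3
  c_6 = 246 = 1·5^0 + 4·5^1 + 4·5^2 + 1·5^3
  c_7 = 32 = 2·5^0 + 1·5^1 + 1·5^2
λ_0 = (4, 1, 1, 0, 3, 1, 2)
λ_1 = (2, 0, 2, 0, 0, 4, 1)
λ_2 = (3, 1, 4, 3, 3, 4, 1)
λ_3 = (0, 0, 2, 0, 3, 1, 0)

((4, 1, 1, 0, 3, 1, 2), (2, 0, 2, 0, 0, 4, 1), (3, 1, 4, 3, 3, 4, 1), (0, 0, 2, 0, 3, 1, 0))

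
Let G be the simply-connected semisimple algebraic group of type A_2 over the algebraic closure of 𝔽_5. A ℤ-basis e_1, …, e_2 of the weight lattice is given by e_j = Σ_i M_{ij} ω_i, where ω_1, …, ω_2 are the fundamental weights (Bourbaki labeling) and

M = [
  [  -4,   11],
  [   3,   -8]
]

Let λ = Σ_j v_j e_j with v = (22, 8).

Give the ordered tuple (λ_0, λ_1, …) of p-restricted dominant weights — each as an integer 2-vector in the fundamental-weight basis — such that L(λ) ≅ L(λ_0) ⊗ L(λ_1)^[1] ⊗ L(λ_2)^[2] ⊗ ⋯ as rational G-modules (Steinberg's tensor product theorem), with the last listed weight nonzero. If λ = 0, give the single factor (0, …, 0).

ω-coordinates c = M·v, v = (22, 8):
  c_1 = -4*22 + 11*8 = 0
  c_2 = 3*22 + -8*8 = 2
Expand coordinatewise in base 5:
  c_1 = 0
  c_2 = 2 = 2·5^0
λ_0 = (0, 2)

((0, 2),)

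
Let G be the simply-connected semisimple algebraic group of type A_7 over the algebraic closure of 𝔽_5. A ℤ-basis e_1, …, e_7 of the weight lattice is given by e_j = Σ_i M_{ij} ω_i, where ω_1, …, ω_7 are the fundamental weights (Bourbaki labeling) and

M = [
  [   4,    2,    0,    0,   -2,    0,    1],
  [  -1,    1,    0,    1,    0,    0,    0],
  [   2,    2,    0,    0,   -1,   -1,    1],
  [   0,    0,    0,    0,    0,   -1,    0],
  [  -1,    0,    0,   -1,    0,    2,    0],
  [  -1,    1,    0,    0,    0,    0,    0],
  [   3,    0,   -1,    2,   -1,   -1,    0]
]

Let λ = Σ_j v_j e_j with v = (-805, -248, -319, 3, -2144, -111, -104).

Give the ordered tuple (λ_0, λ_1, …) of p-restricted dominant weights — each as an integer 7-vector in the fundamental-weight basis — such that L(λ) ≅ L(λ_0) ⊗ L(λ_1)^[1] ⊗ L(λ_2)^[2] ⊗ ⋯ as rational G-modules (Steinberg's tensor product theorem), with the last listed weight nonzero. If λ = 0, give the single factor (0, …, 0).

((3, 0, 0, 1, 0, 2, 0), (3, 2, 4, 2, 1, 1, 3), (3, 2, 1, 4, 3, 2, 1), (3, 4, 0, 0, 4, 4, 1))

Change of basis e → ω: c = M·v where v = (-805, -248, -319, 3, -2144, -111, -104):
  c_1 = (4)·(-805) + (2)·(-248) + (0)·(-319) + 0·3 + (-2)·(-2144) + (0)·(-111) + (1)·(-104) = 468
  c_2 = (-1)·(-805) + (1)·(-248) + (0)·(-319) + 1·3 + (0)·(-2144) + (0)·(-111) + (0)·(-104) = 560
  c_3 = (2)·(-805) + (2)·(-248) + (0)·(-319) + 0·3 + (-1)·(-2144) + (-1)·(-111) + (1)·(-104) = 45
  c_4 = (0)·(-805) + (0)·(-248) + (0)·(-319) + 0·3 + (0)·(-2144) + (-1)·(-111) + (0)·(-104) = 111
  c_5 = (-1)·(-805) + (0)·(-248) + (0)·(-319) + (-1)·(3) + (0)·(-2144) + (2)·(-111) + (0)·(-104) = 580
  c_6 = (-1)·(-805) + (1)·(-248) + (0)·(-319) + 0·3 + (0)·(-2144) + (0)·(-111) + (0)·(-104) = 557
  c_7 = (3)·(-805) + (0)·(-248) + (-1)·(-319) + 2·3 + (-1)·(-2144) + (-1)·(-111) + (0)·(-104) = 165
Expand coordinatewise in base 5:
  c_1 = 468 = 3·5^0 + 3·5^1 + 3·5^2 + 3·5^3
  c_2 = 560 = 0·5^0 + 2·5^1 + 2·5^2 + 4·5^3
  c_3 = 45 = 0·5^0 + 4·5^1 + 1·5^2
  c_4 = 111 = 1·5^0 + 2·5^1 + 4·5^2
  c_5 = 580 = 0·5^0 + 1·5^1 + 3·5^2 + 4·5^3
  c_6 = 557 = 2·5^0 + 1·5^1 + 2·5^2 + 4·5^3
  c_7 = 165 = 0·5^0 + 3·5^1 + 1·5^2 + 1·5^3
Factor λ_0 = (3, 0, 0, 1, 0, 2, 0)
Factor λ_1 = (3, 2, 4, 2, 1, 1, 3)
Factor λ_2 = (3, 2, 1, 4, 3, 2, 1)
Factor λ_3 = (3, 4, 0, 0, 4, 4, 1)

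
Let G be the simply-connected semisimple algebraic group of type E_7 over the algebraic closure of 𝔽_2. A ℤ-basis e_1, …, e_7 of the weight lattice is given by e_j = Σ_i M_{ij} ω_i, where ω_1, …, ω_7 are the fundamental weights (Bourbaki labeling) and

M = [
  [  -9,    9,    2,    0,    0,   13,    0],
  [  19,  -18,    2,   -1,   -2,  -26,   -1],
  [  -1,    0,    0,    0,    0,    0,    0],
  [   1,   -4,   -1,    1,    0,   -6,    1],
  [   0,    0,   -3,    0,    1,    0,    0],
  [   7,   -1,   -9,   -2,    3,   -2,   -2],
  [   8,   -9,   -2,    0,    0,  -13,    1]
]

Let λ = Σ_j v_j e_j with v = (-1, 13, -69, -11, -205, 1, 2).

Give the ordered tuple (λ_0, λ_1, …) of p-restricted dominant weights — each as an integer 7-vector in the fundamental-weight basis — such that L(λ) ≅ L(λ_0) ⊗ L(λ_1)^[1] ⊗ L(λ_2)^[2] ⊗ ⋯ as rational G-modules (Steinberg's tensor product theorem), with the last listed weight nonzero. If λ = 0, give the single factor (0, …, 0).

Converting to the ω-basis (c_i = row i of M dotted with v = (-1, 13, -69, -11, -205, 1, 2)):
  c_1 = -9*-1 + 9*13 + 2*-69 + 0*-11 + 0*-205 + 13*1 + 0*2 = 1
  c_2 = 19*-1 + -18*13 + 2*-69 + -1*-11 + -2*-205 + -26*1 + -1*2 = 2
  c_3 = -1*-1 + 0*13 + 0*-69 + 0*-11 + 0*-205 + 0*1 + 0*2 = 1
  c_4 = 1*-1 + -4*13 + -1*-69 + 1*-11 + 0*-205 + -6*1 + 1*2 = 1
  c_5 = 0*-1 + 0*13 + -3*-69 + 0*-11 + 1*-205 + 0*1 + 0*2 = 2
  c_6 = 7*-1 + -1*13 + -9*-69 + -2*-11 + 3*-205 + -2*1 + -2*2 = 2
  c_7 = 8*-1 + -9*13 + -2*-69 + 0*-11 + 0*-205 + -13*1 + 1*2 = 2
Base-2 expansion of each c_i:
  c_1 = 1 = 1·2^0
  c_2 = 2 = 0·2^0 + 1·2^1
  c_3 = 1 = 1·2^0
  c_4 = 1 = 1·2^0
  c_5 = 2 = 0·2^0 + 1·2^1
  c_6 = 2 = 0·2^0 + 1·2^1
  c_7 = 2 = 0·2^0 + 1·2^1
λ_0 = (1, 0, 1, 1, 0, 0, 0)
λ_1 = (0, 1, 0, 0, 1, 1, 1)

((1, 0, 1, 1, 0, 0, 0), (0, 1, 0, 0, 1, 1, 1))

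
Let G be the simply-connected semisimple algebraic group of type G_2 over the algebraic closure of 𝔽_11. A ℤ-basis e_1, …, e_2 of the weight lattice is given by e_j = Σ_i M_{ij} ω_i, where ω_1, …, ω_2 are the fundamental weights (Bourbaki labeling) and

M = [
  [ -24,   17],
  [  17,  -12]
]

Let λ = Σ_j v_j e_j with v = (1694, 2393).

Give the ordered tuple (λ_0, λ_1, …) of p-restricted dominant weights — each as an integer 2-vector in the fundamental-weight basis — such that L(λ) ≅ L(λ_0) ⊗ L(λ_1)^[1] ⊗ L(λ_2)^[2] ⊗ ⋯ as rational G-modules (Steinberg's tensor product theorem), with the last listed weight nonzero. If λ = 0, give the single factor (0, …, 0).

Change of basis e → ω: c = M·v where v = (1694, 2393):
  c_1 = (-24)·(1694) + 17·2393 = 25
  c_2 = 17·1694 + (-12)·(2393) = 82
Writing each c_i in base p = 11:
  c_1 = 25 = 3·11^0 + 2·11^1
  c_2 = 82 = 5·11^0 + 7·11^1
λ_0 = (3, 5)
λ_1 = (2, 7)

((3, 5), (2, 7))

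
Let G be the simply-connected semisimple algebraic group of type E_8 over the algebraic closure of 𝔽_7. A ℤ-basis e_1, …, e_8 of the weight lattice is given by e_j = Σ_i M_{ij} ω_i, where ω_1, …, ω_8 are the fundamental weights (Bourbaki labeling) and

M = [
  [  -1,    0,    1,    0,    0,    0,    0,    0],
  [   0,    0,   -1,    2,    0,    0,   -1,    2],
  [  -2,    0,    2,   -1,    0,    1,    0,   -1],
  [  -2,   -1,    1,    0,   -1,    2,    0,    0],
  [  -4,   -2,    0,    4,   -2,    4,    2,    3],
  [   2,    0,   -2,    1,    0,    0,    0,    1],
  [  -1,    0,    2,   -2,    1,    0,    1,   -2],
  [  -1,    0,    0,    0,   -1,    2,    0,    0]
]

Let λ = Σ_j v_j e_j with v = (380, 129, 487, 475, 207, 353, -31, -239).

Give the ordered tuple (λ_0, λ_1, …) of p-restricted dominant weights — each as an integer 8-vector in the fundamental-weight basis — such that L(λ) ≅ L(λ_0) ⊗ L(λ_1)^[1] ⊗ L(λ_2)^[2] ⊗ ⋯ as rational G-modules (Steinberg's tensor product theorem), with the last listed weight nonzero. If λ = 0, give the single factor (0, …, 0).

Change of basis e → ω: c = M·v where v = (380, 129, 487, 475, 207, 353, -31, -239):
  c_1 = (-1)·(380) + (0)·(129) + (1)·(487) + (0)·(475) + (0)·(207) + (0)·(353) + (0)·(-31) + (0)·(-239) = 107
  c_2 = (0)·(380) + (0)·(129) + (-1)·(487) + (2)·(475) + (0)·(207) + (0)·(353) + (-1)·(-31) + (2)·(-239) = 16
  c_3 = (-2)·(380) + (0)·(129) + (2)·(487) + (-1)·(475) + (0)·(207) + (1)·(353) + (0)·(-31) + (-1)·(-239) = 331
  c_4 = (-2)·(380) + (-1)·(129) + (1)·(487) + (0)·(475) + (-1)·(207) + (2)·(353) + (0)·(-31) + (0)·(-239) = 97
  c_5 = (-4)·(380) + (-2)·(129) + (0)·(487) + (4)·(475) + (-2)·(207) + (4)·(353) + (2)·(-31) + (3)·(-239) = 341
  c_6 = (2)·(380) + (0)·(129) + (-2)·(487) + (1)·(475) + (0)·(207) + (0)·(353) + (0)·(-31) + (1)·(-239) = 22
  c_7 = (-1)·(380) + (0)·(129) + (2)·(487) + (-2)·(475) + (1)·(207) + (0)·(353) + (1)·(-31) + (-2)·(-239) = 298
  c_8 = (-1)·(380) + (0)·(129) + (0)·(487) + (0)·(475) + (-1)·(207) + (2)·(353) + (0)·(-31) + (0)·(-239) = 119
Writing each c_i in base p = 7:
  c_1 = 107 = 2·7^0 + 1·7^1 + 2·7^2
  c_2 = 16 = 2·7^0 + 2·7^1
  c_3 = 331 = 2·7^0 + 5·7^1 + 6·7^2
  c_4 = 97 = 6·7^0 + 6·7^1 + 1·7^2
  c_5 = 341 = 5·7^0 + 6·7^1 + 6·7^2
  c_6 = 22 = 1·7^0 + 3·7^1
  c_7 = 298 = 4·7^0 + 0·7^1 + 6·7^2
  c_8 = 119 = 0·7^0 + 3·7^1 + 2·7^2
p-restricted factor λ_0 = (2, 2, 2, 6, 5, 1, 4, 0)
p-restricted factor λ_1 = (1, 2, 5, 6, 6, 3, 0, 3)
p-restricted factor λ_2 = (2, 0, 6, 1, 6, 0, 6, 2)

((2, 2, 2, 6, 5, 1, 4, 0), (1, 2, 5, 6, 6, 3, 0, 3), (2, 0, 6, 1, 6, 0, 6, 2))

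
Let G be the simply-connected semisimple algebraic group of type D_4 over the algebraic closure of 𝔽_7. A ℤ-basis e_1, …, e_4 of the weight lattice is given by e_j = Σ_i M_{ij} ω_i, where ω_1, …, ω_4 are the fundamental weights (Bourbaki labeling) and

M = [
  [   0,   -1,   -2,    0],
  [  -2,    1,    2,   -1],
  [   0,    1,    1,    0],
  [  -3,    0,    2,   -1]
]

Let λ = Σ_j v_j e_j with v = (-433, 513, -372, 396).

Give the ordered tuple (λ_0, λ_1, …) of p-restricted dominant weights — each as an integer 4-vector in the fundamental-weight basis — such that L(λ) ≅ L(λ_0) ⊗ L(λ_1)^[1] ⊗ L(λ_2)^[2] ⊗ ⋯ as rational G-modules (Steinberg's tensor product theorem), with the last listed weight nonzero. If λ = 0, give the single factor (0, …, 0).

ω-coordinates c = M·v, v = (-433, 513, -372, 396):
  c_1 = 0*-433 + -1*513 + -2*-372 + 0*396 = 231
  c_2 = -2*-433 + 1*513 + 2*-372 + -1*396 = 239
  c_3 = 0*-433 + 1*513 + 1*-372 + 0*396 = 141
  c_4 = -3*-433 + 0*513 + 2*-372 + -1*396 = 159
Expand coordinatewise in base 7:
  c_1 = 231 = 0·7^0 + 5·7^1 + 4·7^2
  c_2 = 239 = 1·7^0 + 6·7^1 + 4·7^2
  c_3 = 141 = 1·7^0 + 6·7^1 + 2·7^2
  c_4 = 159 = 5·7^0 + 1·7^1 + 3·7^2
p-restricted factor λ_0 = (0, 1, 1, 5)
p-restricted factor λ_1 = (5, 6, 6, 1)
p-restricted factor λ_2 = (4, 4, 2, 3)

((0, 1, 1, 5), (5, 6, 6, 1), (4, 4, 2, 3))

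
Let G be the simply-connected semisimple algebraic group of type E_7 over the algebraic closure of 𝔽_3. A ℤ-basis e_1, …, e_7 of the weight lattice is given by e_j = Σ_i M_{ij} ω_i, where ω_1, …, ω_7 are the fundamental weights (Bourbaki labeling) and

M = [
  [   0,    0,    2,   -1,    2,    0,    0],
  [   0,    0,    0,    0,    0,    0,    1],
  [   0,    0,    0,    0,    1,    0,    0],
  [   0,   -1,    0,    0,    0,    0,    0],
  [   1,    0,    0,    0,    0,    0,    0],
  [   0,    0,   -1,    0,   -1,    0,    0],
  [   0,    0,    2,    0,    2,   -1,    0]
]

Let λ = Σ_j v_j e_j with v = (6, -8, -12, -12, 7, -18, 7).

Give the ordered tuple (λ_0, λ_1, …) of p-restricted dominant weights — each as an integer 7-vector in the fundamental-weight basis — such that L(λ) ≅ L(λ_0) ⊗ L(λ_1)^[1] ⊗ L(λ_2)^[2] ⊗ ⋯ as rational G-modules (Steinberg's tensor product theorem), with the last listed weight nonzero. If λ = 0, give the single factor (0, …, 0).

((2, 1, 1, 2, 0, 2, 2), (0, 2, 2, 2, 2, 1, 2))

In the fundamental-weight basis, λ has coordinates c = M·v (v = (6, -8, -12, -12, 7, -18, 7)):
  c_1 = 0·6 + (0)·(-8) + (2)·(-12) + (-1)·(-12) + 2·7 + (0)·(-18) + 0·7 = 2
  c_2 = 0·6 + (0)·(-8) + (0)·(-12) + (0)·(-12) + 0·7 + (0)·(-18) + 1·7 = 7
  c_3 = 0·6 + (0)·(-8) + (0)·(-12) + (0)·(-12) + 1·7 + (0)·(-18) + 0·7 = 7
  c_4 = 0·6 + (-1)·(-8) + (0)·(-12) + (0)·(-12) + 0·7 + (0)·(-18) + 0·7 = 8
  c_5 = 1·6 + (0)·(-8) + (0)·(-12) + (0)·(-12) + 0·7 + (0)·(-18) + 0·7 = 6
  c_6 = 0·6 + (0)·(-8) + (-1)·(-12) + (0)·(-12) + (-1)·(7) + (0)·(-18) + 0·7 = 5
  c_7 = 0·6 + (0)·(-8) + (2)·(-12) + (0)·(-12) + 2·7 + (-1)·(-18) + 0·7 = 8
Base-3 expansion of each c_i:
  c_1 = 2 = 2·3^0
  c_2 = 7 = 1·3^0 + 2·3^1
  c_3 = 7 = 1·3^0 + 2·3^1
  c_4 = 8 = 2·3^0 + 2·3^1
  c_5 = 6 = 0·3^0 + 2·3^1
  c_6 = 5 = 2·3^0 + 1·3^1
  c_7 = 8 = 2·3^0 + 2·3^1
λ_0 = (2, 1, 1, 2, 0, 2, 2)
λ_1 = (0, 2, 2, 2, 2, 1, 2)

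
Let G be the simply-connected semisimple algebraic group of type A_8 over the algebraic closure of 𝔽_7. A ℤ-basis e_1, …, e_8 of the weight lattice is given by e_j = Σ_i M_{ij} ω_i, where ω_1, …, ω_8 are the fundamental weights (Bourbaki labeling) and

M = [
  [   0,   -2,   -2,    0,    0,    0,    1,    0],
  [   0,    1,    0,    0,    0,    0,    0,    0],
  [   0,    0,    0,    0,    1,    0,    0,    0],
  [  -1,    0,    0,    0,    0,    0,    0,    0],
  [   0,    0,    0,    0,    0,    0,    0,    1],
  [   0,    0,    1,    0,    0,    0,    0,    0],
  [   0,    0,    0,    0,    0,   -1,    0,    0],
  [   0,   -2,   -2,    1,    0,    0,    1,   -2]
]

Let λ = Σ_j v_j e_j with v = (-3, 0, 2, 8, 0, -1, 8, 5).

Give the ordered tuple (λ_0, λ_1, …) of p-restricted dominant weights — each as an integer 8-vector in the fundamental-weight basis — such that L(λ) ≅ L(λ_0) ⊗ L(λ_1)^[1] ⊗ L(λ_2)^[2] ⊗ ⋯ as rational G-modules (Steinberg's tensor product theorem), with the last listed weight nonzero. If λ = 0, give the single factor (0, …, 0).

((4, 0, 0, 3, 5, 2, 1, 2),)

ω-coordinates c = M·v, v = (-3, 0, 2, 8, 0, -1, 8, 5):
  c_1 = 0*-3 + -2*0 + -2*2 + 0*8 + 0*0 + 0*-1 + 1*8 + 0*5 = 4
  c_2 = 0*-3 + 1*0 + 0*2 + 0*8 + 0*0 + 0*-1 + 0*8 + 0*5 = 0
  c_3 = 0*-3 + 0*0 + 0*2 + 0*8 + 1*0 + 0*-1 + 0*8 + 0*5 = 0
  c_4 = -1*-3 + 0*0 + 0*2 + 0*8 + 0*0 + 0*-1 + 0*8 + 0*5 = 3
  c_5 = 0*-3 + 0*0 + 0*2 + 0*8 + 0*0 + 0*-1 + 0*8 + 1*5 = 5
  c_6 = 0*-3 + 0*0 + 1*2 + 0*8 + 0*0 + 0*-1 + 0*8 + 0*5 = 2
  c_7 = 0*-3 + 0*0 + 0*2 + 0*8 + 0*0 + -1*-1 + 0*8 + 0*5 = 1
  c_8 = 0*-3 + -2*0 + -2*2 + 1*8 + 0*0 + 0*-1 + 1*8 + -2*5 = 2
Base-7 expansion of each c_i:
  c_1 = 4 = 4·7^0
  c_2 = 0
  c_3 = 0
  c_4 = 3 = 3·7^0
  c_5 = 5 = 5·7^0
  c_6 = 2 = 2·7^0
  c_7 = 1 = 1·7^0
  c_8 = 2 = 2·7^0
Factor λ_0 = (4, 0, 0, 3, 5, 2, 1, 2)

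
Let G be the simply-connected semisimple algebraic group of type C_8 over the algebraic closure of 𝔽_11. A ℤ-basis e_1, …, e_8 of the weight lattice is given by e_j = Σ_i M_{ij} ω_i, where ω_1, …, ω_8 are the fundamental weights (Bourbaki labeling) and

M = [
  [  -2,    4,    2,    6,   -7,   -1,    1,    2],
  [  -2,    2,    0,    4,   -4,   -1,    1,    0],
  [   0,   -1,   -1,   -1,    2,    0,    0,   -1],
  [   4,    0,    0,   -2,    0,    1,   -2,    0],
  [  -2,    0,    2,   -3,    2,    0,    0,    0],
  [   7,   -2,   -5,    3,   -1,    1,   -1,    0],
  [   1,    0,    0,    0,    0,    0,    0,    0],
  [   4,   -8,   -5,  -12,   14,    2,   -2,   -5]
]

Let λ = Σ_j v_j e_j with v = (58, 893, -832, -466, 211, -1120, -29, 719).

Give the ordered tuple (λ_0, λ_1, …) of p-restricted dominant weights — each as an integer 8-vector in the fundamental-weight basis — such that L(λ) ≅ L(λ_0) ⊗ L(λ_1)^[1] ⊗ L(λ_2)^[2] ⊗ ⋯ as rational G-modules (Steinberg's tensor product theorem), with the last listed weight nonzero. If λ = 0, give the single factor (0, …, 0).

((4, 9, 9, 3, 7, 3, 3, 6), (4, 4, 9, 9, 3, 7, 5, 1))

Change of basis e → ω: c = M·v where v = (58, 893, -832, -466, 211, -1120, -29, 719):
  c_1 = (-2)·(58) + 4·893 + (2)·(-832) + (6)·(-466) + (-7)·(211) + (-1)·(-1120) + (1)·(-29) + 2·719 = 48
  c_2 = (-2)·(58) + 2·893 + (0)·(-832) + (4)·(-466) + (-4)·(211) + (-1)·(-1120) + (1)·(-29) + 0·719 = 53
  c_3 = 0·58 + (-1)·(893) + (-1)·(-832) + (-1)·(-466) + 2·211 + (0)·(-1120) + (0)·(-29) + (-1)·(719) = 108
  c_4 = 4·58 + 0·893 + (0)·(-832) + (-2)·(-466) + 0·211 + (1)·(-1120) + (-2)·(-29) + 0·719 = 102
  c_5 = (-2)·(58) + 0·893 + (2)·(-832) + (-3)·(-466) + 2·211 + (0)·(-1120) + (0)·(-29) + 0·719 = 40
  c_6 = 7·58 + (-2)·(893) + (-5)·(-832) + (3)·(-466) + (-1)·(211) + (1)·(-1120) + (-1)·(-29) + 0·719 = 80
  c_7 = 1·58 + 0·893 + (0)·(-832) + (0)·(-466) + 0·211 + (0)·(-1120) + (0)·(-29) + 0·719 = 58
  c_8 = 4·58 + (-8)·(893) + (-5)·(-832) + (-12)·(-466) + 14·211 + (2)·(-1120) + (-2)·(-29) + (-5)·(719) = 17
Base-11 expansion of each c_i:
  c_1 = 48 = 4·11^0 + 4·11^1
  c_2 = 53 = 9·11^0 + 4·11^1
  c_3 = 108 = 9·11^0 + 9·11^1
  c_4 = 102 = 3·11^0 + 9·11^1
  c_5 = 40 = 7·11^0 + 3·11^1
  c_6 = 80 = 3·11^0 + 7·11^1
  c_7 = 58 = 3·11^0 + 5·11^1
  c_8 = 17 = 6·11^0 + 1·11^1
Factor λ_0 = (4, 9, 9, 3, 7, 3, 3, 6)
Factor λ_1 = (4, 4, 9, 9, 3, 7, 5, 1)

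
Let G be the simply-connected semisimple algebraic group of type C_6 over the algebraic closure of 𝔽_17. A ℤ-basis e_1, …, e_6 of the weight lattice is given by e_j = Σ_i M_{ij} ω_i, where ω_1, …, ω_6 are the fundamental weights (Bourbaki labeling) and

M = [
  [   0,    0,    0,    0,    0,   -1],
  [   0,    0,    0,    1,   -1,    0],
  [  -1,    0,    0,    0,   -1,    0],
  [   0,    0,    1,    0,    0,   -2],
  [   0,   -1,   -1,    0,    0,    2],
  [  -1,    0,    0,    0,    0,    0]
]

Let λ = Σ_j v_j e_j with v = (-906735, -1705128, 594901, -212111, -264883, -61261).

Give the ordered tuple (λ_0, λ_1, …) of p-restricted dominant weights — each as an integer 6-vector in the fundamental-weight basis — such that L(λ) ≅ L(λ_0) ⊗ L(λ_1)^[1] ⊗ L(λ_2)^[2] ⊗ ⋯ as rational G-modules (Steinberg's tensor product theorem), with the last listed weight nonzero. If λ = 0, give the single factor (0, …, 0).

ω-coordinates c = M·v, v = (-906735, -1705128, 594901, -212111, -264883, -61261):
  c_1 = (0)·(-906735) + (0)·(-1705128) + (0)·(594901) + (0)·(-212111) + (0)·(-264883) + (-1)·(-61261) = 61261
  c_2 = (0)·(-906735) + (0)·(-1705128) + (0)·(594901) + (1)·(-212111) + (-1)·(-264883) + (0)·(-61261) = 52772
  c_3 = (-1)·(-906735) + (0)·(-1705128) + (0)·(594901) + (0)·(-212111) + (-1)·(-264883) + (0)·(-61261) = 1171618
  c_4 = (0)·(-906735) + (0)·(-1705128) + (1)·(594901) + (0)·(-212111) + (0)·(-264883) + (-2)·(-61261) = 717423
  c_5 = (0)·(-906735) + (-1)·(-1705128) + (-1)·(594901) + (0)·(-212111) + (0)·(-264883) + (2)·(-61261) = 987705
  c_6 = (-1)·(-906735) + (0)·(-1705128) + (0)·(594901) + (0)·(-212111) + (0)·(-264883) + (0)·(-61261) = 906735
Writing each c_i in base p = 17:
  c_1 = 61261 = 10·17^0 + 16·17^1 + 7·17^2 + 12·17^3
  c_2 = 52772 = 4·17^0 + 10·17^1 + 12·17^2 + 10·17^3
  c_3 = 1171618 = 12·17^0 + 0·17^1 + 8·17^2 + 0·17^3 + 14·17^4
  c_4 = 717423 = 6·17^0 + 7·17^1 + 0·17^2 + 10·17^3 + 8·17^4
  c_5 = 987705 = 5·17^0 + 11·17^1 + 0·17^2 + 14·17^3 + 11·17^4
  c_6 = 906735 = 6·17^0 + 8·17^1 + 9·17^2 + 14·17^3 + 10·17^4
p-restricted factor λ_0 = (10, 4, 12, 6, 5, 6)
p-restricted factor λ_1 = (16, 10, 0, 7, 11, 8)
p-restricted factor λ_2 = (7, 12, 8, 0, 0, 9)
p-restricted factor λ_3 = (12, 10, 0, 10, 14, 14)
p-restricted factor λ_4 = (0, 0, 14, 8, 11, 10)

((10, 4, 12, 6, 5, 6), (16, 10, 0, 7, 11, 8), (7, 12, 8, 0, 0, 9), (12, 10, 0, 10, 14, 14), (0, 0, 14, 8, 11, 10))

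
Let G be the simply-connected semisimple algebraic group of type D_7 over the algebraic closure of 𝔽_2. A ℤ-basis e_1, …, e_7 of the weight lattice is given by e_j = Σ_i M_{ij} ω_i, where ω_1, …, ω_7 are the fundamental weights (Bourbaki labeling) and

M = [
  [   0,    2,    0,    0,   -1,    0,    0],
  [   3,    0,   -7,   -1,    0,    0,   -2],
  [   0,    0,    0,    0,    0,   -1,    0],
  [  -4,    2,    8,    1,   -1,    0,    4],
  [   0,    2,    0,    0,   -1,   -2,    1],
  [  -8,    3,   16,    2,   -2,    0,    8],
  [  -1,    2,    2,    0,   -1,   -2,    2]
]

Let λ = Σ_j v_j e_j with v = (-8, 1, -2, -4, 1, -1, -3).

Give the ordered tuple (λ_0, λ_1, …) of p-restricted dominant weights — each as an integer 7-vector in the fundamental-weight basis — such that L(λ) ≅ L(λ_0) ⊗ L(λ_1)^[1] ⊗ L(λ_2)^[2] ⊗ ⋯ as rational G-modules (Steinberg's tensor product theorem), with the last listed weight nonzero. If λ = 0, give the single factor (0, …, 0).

Change of basis e → ω: c = M·v where v = (-8, 1, -2, -4, 1, -1, -3):
  c_1 = (0)·(-8) + 2·1 + (0)·(-2) + (0)·(-4) + (-1)·(1) + (0)·(-1) + (0)·(-3) = 1
  c_2 = (3)·(-8) + 0·1 + (-7)·(-2) + (-1)·(-4) + 0·1 + (0)·(-1) + (-2)·(-3) = 0
  c_3 = (0)·(-8) + 0·1 + (0)·(-2) + (0)·(-4) + 0·1 + (-1)·(-1) + (0)·(-3) = 1
  c_4 = (-4)·(-8) + 2·1 + (8)·(-2) + (1)·(-4) + (-1)·(1) + (0)·(-1) + (4)·(-3) = 1
  c_5 = (0)·(-8) + 2·1 + (0)·(-2) + (0)·(-4) + (-1)·(1) + (-2)·(-1) + (1)·(-3) = 0
  c_6 = (-8)·(-8) + 3·1 + (16)·(-2) + (2)·(-4) + (-2)·(1) + (0)·(-1) + (8)·(-3) = 1
  c_7 = (-1)·(-8) + 2·1 + (2)·(-2) + (0)·(-4) + (-1)·(1) + (-2)·(-1) + (2)·(-3) = 1
Expand coordinatewise in base 2:
  c_1 = 1 = 1·2^0
  c_2 = 0
  c_3 = 1 = 1·2^0
  c_4 = 1 = 1·2^0
  c_5 = 0
  c_6 = 1 = 1·2^0
  c_7 = 1 = 1·2^0
λ_0 = (1, 0, 1, 1, 0, 1, 1)

((1, 0, 1, 1, 0, 1, 1),)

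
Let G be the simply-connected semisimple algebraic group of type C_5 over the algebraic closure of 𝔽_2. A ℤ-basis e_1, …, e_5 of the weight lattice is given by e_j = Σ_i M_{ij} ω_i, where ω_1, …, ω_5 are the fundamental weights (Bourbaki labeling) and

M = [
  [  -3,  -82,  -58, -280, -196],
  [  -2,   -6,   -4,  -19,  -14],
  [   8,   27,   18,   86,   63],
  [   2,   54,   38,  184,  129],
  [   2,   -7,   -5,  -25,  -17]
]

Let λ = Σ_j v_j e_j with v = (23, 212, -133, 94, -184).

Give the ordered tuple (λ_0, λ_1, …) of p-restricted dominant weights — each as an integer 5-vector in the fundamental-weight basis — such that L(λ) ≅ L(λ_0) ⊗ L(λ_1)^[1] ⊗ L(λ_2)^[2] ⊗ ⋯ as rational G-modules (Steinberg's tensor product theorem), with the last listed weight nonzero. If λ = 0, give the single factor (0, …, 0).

((1, 0, 0, 0, 1), (0, 0, 1, 0, 0), (1, 1, 1, 0, 1))

Change of basis e → ω: c = M·v where v = (23, 212, -133, 94, -184):
  c_1 = -3*23 + -82*212 + -58*-133 + -280*94 + -196*-184 = 5
  c_2 = -2*23 + -6*212 + -4*-133 + -19*94 + -14*-184 = 4
  c_3 = 8*23 + 27*212 + 18*-133 + 86*94 + 63*-184 = 6
  c_4 = 2*23 + 54*212 + 38*-133 + 184*94 + 129*-184 = 0
  c_5 = 2*23 + -7*212 + -5*-133 + -25*94 + -17*-184 = 5
Base-2 expansion of each c_i:
  c_1 = 5 = 1·2^0 + 0·2^1 + 1·2^2
  c_2 = 4 = 0·2^0 + 0·2^1 + 1·2^2
  c_3 = 6 = 0·2^0 + 1·2^1 + 1·2^2
  c_4 = 0
  c_5 = 5 = 1·2^0 + 0·2^1 + 1·2^2
λ_0 = (1, 0, 0, 0, 1)
λ_1 = (0, 0, 1, 0, 0)
λ_2 = (1, 1, 1, 0, 1)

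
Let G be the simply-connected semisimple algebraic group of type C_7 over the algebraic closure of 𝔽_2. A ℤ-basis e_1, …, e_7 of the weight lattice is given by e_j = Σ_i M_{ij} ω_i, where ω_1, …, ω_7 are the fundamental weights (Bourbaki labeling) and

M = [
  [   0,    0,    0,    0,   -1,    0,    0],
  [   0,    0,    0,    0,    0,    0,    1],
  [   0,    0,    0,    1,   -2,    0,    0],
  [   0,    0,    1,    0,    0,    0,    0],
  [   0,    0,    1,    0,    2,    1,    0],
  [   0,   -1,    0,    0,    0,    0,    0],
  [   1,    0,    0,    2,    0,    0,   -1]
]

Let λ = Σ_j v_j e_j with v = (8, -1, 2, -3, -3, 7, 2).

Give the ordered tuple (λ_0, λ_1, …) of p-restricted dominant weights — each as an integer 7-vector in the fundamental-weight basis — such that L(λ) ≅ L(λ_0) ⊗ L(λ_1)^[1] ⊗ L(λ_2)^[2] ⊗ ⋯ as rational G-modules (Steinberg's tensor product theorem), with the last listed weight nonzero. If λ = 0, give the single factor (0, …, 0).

((1, 0, 1, 0, 1, 1, 0), (1, 1, 1, 1, 1, 0, 0))

Converting to the ω-basis (c_i = row i of M dotted with v = (8, -1, 2, -3, -3, 7, 2)):
  c_1 = 0*8 + 0*-1 + 0*2 + 0*-3 + -1*-3 + 0*7 + 0*2 = 3
  c_2 = 0*8 + 0*-1 + 0*2 + 0*-3 + 0*-3 + 0*7 + 1*2 = 2
  c_3 = 0*8 + 0*-1 + 0*2 + 1*-3 + -2*-3 + 0*7 + 0*2 = 3
  c_4 = 0*8 + 0*-1 + 1*2 + 0*-3 + 0*-3 + 0*7 + 0*2 = 2
  c_5 = 0*8 + 0*-1 + 1*2 + 0*-3 + 2*-3 + 1*7 + 0*2 = 3
  c_6 = 0*8 + -1*-1 + 0*2 + 0*-3 + 0*-3 + 0*7 + 0*2 = 1
  c_7 = 1*8 + 0*-1 + 0*2 + 2*-3 + 0*-3 + 0*7 + -1*2 = 0
p = 2; digits c_i = Σ_j d_{ij}·2^j, 0 ≤ d_{ij} < 2:
  c_1 = 3 = 1·2^0 + 1·2^1
  c_2 = 2 = 0·2^0 + 1·2^1
  c_3 = 3 = 1·2^0 + 1·2^1
  c_4 = 2 = 0·2^0 + 1·2^1
  c_5 = 3 = 1·2^0 + 1·2^1
  c_6 = 1 = 1·2^0
  c_7 = 0
p-restricted factor λ_0 = (1, 0, 1, 0, 1, 1, 0)
p-restricted factor λ_1 = (1, 1, 1, 1, 1, 0, 0)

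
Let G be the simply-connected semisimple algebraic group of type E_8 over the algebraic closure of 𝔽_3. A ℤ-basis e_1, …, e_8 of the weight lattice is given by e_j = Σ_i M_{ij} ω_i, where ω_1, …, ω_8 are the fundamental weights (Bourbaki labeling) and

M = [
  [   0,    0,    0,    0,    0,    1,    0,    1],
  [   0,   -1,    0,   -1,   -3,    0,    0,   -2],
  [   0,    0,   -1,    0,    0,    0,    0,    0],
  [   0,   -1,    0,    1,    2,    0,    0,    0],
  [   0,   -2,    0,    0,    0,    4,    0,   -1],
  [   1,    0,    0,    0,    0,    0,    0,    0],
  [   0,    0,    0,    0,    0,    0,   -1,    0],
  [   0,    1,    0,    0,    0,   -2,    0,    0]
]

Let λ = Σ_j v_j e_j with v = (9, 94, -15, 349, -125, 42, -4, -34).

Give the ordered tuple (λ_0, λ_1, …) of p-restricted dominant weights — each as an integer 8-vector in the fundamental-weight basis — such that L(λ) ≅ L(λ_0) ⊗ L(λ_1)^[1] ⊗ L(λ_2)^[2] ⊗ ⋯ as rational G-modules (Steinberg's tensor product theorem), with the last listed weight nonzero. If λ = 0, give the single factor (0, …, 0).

ω-coordinates c = M·v, v = (9, 94, -15, 349, -125, 42, -4, -34):
  c_1 = (0)·(9) + (0)·(94) + (0)·(-15) + (0)·(349) + (0)·(-125) + (1)·(42) + (0)·(-4) + (1)·(-34) = 8
  c_2 = (0)·(9) + (-1)·(94) + (0)·(-15) + (-1)·(349) + (-3)·(-125) + (0)·(42) + (0)·(-4) + (-2)·(-34) = 0
  c_3 = (0)·(9) + (0)·(94) + (-1)·(-15) + (0)·(349) + (0)·(-125) + (0)·(42) + (0)·(-4) + (0)·(-34) = 15
  c_4 = (0)·(9) + (-1)·(94) + (0)·(-15) + (1)·(349) + (2)·(-125) + (0)·(42) + (0)·(-4) + (0)·(-34) = 5
  c_5 = (0)·(9) + (-2)·(94) + (0)·(-15) + (0)·(349) + (0)·(-125) + (4)·(42) + (0)·(-4) + (-1)·(-34) = 14
  c_6 = (1)·(9) + (0)·(94) + (0)·(-15) + (0)·(349) + (0)·(-125) + (0)·(42) + (0)·(-4) + (0)·(-34) = 9
  c_7 = (0)·(9) + (0)·(94) + (0)·(-15) + (0)·(349) + (0)·(-125) + (0)·(42) + (-1)·(-4) + (0)·(-34) = 4
  c_8 = (0)·(9) + (1)·(94) + (0)·(-15) + (0)·(349) + (0)·(-125) + (-2)·(42) + (0)·(-4) + (0)·(-34) = 10
p = 3; digits c_i = Σ_j d_{ij}·3^j, 0 ≤ d_{ij} < 3:
  c_1 = 8 = 2·3^0 + 2·3^1
  c_2 = 0
  c_3 = 15 = 0·3^0 + 2·3^1 + 1·3^2
  c_4 = 5 = 2·3^0 + 1·3^1
  c_5 = 14 = 2·3^0 + 1·3^1 + 1·3^2
  c_6 = 9 = 0·3^0 + 0·3^1 + 1·3^2
  c_7 = 4 = 1·3^0 + 1·3^1
  c_8 = 10 = 1·3^0 + 0·3^1 + 1·3^2
Factor λ_0 = (2, 0, 0, 2, 2, 0, 1, 1)
Factor λ_1 = (2, 0, 2, 1, 1, 0, 1, 0)
Factor λ_2 = (0, 0, 1, 0, 1, 1, 0, 1)

((2, 0, 0, 2, 2, 0, 1, 1), (2, 0, 2, 1, 1, 0, 1, 0), (0, 0, 1, 0, 1, 1, 0, 1))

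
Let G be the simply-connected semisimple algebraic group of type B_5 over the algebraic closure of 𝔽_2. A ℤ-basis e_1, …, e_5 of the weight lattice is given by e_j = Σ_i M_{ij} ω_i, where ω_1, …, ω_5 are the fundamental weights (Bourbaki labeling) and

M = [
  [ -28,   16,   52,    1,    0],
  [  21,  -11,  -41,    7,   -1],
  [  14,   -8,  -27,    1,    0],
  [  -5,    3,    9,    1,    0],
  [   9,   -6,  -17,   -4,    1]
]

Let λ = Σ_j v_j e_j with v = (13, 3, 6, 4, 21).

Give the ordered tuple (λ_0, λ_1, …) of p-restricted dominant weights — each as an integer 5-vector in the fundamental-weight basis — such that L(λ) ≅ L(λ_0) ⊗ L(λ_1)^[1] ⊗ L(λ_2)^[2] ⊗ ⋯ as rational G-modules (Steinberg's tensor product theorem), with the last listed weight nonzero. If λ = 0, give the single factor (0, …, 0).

((0, 1, 0, 0, 0), (0, 0, 0, 1, 1))

Change of basis e → ω: c = M·v where v = (13, 3, 6, 4, 21):
  c_1 = (-28)·(13) + (16)·(3) + (52)·(6) + (1)·(4) + (0)·(21) = 0
  c_2 = (21)·(13) + (-11)·(3) + (-41)·(6) + (7)·(4) + (-1)·(21) = 1
  c_3 = (14)·(13) + (-8)·(3) + (-27)·(6) + (1)·(4) + (0)·(21) = 0
  c_4 = (-5)·(13) + (3)·(3) + (9)·(6) + (1)·(4) + (0)·(21) = 2
  c_5 = (9)·(13) + (-6)·(3) + (-17)·(6) + (-4)·(4) + (1)·(21) = 2
Expand coordinatewise in base 2:
  c_1 = 0
  c_2 = 1 = 1·2^0
  c_3 = 0
  c_4 = 2 = 0·2^0 + 1·2^1
  c_5 = 2 = 0·2^0 + 1·2^1
Factor λ_0 = (0, 1, 0, 0, 0)
Factor λ_1 = (0, 0, 0, 1, 1)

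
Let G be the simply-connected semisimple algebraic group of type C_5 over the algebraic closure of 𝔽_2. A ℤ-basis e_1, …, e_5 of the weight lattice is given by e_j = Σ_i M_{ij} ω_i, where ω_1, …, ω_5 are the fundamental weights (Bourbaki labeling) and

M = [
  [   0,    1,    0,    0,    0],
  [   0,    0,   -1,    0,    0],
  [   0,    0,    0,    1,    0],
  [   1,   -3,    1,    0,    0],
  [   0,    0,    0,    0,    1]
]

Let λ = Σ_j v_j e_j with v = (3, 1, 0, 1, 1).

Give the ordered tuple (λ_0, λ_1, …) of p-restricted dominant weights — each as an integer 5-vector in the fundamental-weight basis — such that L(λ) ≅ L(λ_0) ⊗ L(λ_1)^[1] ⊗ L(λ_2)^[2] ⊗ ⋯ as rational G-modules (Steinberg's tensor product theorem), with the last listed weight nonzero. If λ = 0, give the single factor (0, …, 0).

ω-coordinates c = M·v, v = (3, 1, 0, 1, 1):
  c_1 = 0·3 + 1·1 + 0·0 + 0·1 + 0·1 = 1
  c_2 = 0·3 + 0·1 + (-1)·(0) + 0·1 + 0·1 = 0
  c_3 = 0·3 + 0·1 + 0·0 + 1·1 + 0·1 = 1
  c_4 = 1·3 + (-3)·(1) + 1·0 + 0·1 + 0·1 = 0
  c_5 = 0·3 + 0·1 + 0·0 + 0·1 + 1·1 = 1
Writing each c_i in base p = 2:
  c_1 = 1 = 1·2^0
  c_2 = 0
  c_3 = 1 = 1·2^0
  c_4 = 0
  c_5 = 1 = 1·2^0
Factor λ_0 = (1, 0, 1, 0, 1)

((1, 0, 1, 0, 1),)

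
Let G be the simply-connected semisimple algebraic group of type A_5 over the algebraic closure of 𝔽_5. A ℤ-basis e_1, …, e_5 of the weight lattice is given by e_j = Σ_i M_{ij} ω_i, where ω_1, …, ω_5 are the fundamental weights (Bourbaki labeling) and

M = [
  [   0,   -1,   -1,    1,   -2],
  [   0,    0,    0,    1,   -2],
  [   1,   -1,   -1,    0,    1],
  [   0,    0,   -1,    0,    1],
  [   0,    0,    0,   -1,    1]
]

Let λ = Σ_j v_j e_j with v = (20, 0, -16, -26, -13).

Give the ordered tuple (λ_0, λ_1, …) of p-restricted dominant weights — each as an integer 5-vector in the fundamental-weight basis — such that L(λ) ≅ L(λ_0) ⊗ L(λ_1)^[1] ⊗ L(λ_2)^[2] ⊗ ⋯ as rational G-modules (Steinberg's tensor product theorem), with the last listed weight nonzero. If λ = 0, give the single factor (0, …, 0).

((1, 0, 3, 3, 3), (3, 0, 4, 0, 2))

ω-coordinates c = M·v, v = (20, 0, -16, -26, -13):
  c_1 = (0)·(20) + (-1)·(0) + (-1)·(-16) + (1)·(-26) + (-2)·(-13) = 16
  c_2 = (0)·(20) + (0)·(0) + (0)·(-16) + (1)·(-26) + (-2)·(-13) = 0
  c_3 = (1)·(20) + (-1)·(0) + (-1)·(-16) + (0)·(-26) + (1)·(-13) = 23
  c_4 = (0)·(20) + (0)·(0) + (-1)·(-16) + (0)·(-26) + (1)·(-13) = 3
  c_5 = (0)·(20) + (0)·(0) + (0)·(-16) + (-1)·(-26) + (1)·(-13) = 13
p = 5; digits c_i = Σ_j d_{ij}·5^j, 0 ≤ d_{ij} < 5:
  c_1 = 16 = 1·5^0 + 3·5^1
  c_2 = 0
  c_3 = 23 = 3·5^0 + 4·5^1
  c_4 = 3 = 3·5^0
  c_5 = 13 = 3·5^0 + 2·5^1
λ_0 = (1, 0, 3, 3, 3)
λ_1 = (3, 0, 4, 0, 2)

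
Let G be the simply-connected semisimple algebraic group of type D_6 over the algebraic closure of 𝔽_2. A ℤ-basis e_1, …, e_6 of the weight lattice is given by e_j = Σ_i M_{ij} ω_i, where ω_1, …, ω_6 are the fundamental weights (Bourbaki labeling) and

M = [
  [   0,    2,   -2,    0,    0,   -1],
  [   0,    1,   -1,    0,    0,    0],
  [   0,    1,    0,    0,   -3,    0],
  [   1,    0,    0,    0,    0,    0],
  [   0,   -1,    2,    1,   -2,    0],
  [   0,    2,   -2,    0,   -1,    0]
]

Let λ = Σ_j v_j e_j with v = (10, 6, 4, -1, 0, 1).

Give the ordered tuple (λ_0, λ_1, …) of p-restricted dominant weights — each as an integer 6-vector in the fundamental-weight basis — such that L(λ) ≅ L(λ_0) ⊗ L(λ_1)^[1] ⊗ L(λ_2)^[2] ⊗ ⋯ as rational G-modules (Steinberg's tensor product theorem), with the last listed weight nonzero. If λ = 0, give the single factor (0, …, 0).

((1, 0, 0, 0, 1, 0), (1, 1, 1, 1, 0, 0), (0, 0, 1, 0, 0, 1), (0, 0, 0, 1, 0, 0))

In the fundamental-weight basis, λ has coordinates c = M·v (v = (10, 6, 4, -1, 0, 1)):
  c_1 = 0·10 + 2·6 + (-2)·(4) + (0)·(-1) + 0·0 + (-1)·(1) = 3
  c_2 = 0·10 + 1·6 + (-1)·(4) + (0)·(-1) + 0·0 + 0·1 = 2
  c_3 = 0·10 + 1·6 + 0·4 + (0)·(-1) + (-3)·(0) + 0·1 = 6
  c_4 = 1·10 + 0·6 + 0·4 + (0)·(-1) + 0·0 + 0·1 = 10
  c_5 = 0·10 + (-1)·(6) + 2·4 + (1)·(-1) + (-2)·(0) + 0·1 = 1
  c_6 = 0·10 + 2·6 + (-2)·(4) + (0)·(-1) + (-1)·(0) + 0·1 = 4
Base-2 expansion of each c_i:
  c_1 = 3 = 1·2^0 + 1·2^1
  c_2 = 2 = 0·2^0 + 1·2^1
  c_3 = 6 = 0·2^0 + 1·2^1 + 1·2^2
  c_4 = 10 = 0·2^0 + 1·2^1 + 0·2^2 + 1·2^3
  c_5 = 1 = 1·2^0
  c_6 = 4 = 0·2^0 + 0·2^1 + 1·2^2
Factor λ_0 = (1, 0, 0, 0, 1, 0)
Factor λ_1 = (1, 1, 1, 1, 0, 0)
Factor λ_2 = (0, 0, 1, 0, 0, 1)
Factor λ_3 = (0, 0, 0, 1, 0, 0)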